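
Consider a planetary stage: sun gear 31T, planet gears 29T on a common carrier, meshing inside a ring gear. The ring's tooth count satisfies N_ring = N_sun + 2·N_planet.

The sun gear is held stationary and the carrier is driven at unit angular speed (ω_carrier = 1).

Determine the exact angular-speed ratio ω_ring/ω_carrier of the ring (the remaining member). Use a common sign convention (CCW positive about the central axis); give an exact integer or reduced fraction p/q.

N_ring = 31 + 2·29 = 89
31(ω_s−ω_c) = −89(ω_r−ω_c),  ω_s=0, ω_c=1
ω_r = 1 − (31/89)(0−1) = 120/89
ω_r/ω_c = 120/89

120/89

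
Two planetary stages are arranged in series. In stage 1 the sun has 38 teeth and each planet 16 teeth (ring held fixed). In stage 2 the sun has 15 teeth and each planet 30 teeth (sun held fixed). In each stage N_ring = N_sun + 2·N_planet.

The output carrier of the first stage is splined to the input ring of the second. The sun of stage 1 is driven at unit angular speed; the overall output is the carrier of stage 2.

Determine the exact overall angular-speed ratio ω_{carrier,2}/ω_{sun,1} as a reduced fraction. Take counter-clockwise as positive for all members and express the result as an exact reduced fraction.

95/324

Stage 1: N_ring = 38 + 2·16 = 70
Stage 1: 38(ω_s−ω_c) = −70(ω_r−ω_c),  ω_r=0, ω_s=1
Stage 1: 38(1−ω_c) = −70(0−ω_c)  ⇒  108ω_c = 38  ⇒  ω_c = 19/54
  ⇒ ω_c¹/ω_s¹ = 19/54
Stage 2: N_ring = 15 + 2·30 = 75
Stage 2: 15(ω_s−ω_c) = −75(ω_r−ω_c),  ω_s=0, ω_r=1
Stage 2: 15(0−ω_c) = −75(1−ω_c)  ⇒  90ω_c = 75  ⇒  ω_c = 5/6
  ⇒ ω_c²/ω_r² = 5/6
Coupling ω_r² = ω_c¹ ⇒ overall = 19/54 × 5/6 = 95/324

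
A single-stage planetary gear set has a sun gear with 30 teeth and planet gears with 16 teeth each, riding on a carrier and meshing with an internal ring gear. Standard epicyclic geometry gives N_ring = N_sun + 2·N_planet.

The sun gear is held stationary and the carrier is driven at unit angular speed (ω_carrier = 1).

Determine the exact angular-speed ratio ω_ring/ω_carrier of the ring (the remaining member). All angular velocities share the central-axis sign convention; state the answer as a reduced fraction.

N_ring = 30 + 2·16 = 62
30(ω_s−ω_c) = −62(ω_r−ω_c),  ω_s=0, ω_c=1
ω_r = 1 − (30/62)(0−1) = 46/31
ω_r/ω_c = 46/31

46/31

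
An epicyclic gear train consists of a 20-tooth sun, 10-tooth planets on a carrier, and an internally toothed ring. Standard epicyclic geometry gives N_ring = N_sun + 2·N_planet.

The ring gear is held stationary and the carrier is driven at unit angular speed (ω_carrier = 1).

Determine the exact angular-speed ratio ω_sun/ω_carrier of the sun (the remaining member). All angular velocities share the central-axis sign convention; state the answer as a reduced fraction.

N_ring = 20 + 2·10 = 40
20(ω_s−ω_c) = −40(ω_r−ω_c),  ω_r=0, ω_c=1
ω_s = 1 − (40/20)(0−1) = 3
ω_s/ω_c = 3

3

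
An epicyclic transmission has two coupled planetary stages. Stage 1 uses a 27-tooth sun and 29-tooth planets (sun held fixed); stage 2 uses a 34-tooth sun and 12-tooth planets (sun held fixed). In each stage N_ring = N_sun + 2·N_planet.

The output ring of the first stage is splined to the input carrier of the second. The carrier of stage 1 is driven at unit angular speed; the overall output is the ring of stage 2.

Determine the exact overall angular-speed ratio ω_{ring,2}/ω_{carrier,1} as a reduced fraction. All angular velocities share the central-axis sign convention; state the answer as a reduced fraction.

5152/2465

Stage 1: N_ring = 27 + 2·29 = 85
Stage 1: 27(ω_s−ω_c) = −85(ω_r−ω_c),  ω_s=0, ω_c=1
Stage 1: ω_r = 1 − (27/85)(0−1) = 112/85
  ⇒ ω_r¹/ω_c¹ = 112/85
Stage 2: N_ring = 34 + 2·12 = 58
Stage 2: 34(ω_s−ω_c) = −58(ω_r−ω_c),  ω_s=0, ω_c=1
Stage 2: ω_r = 1 − (34/58)(0−1) = 46/29
  ⇒ ω_r²/ω_c² = 46/29
Coupling ω_c² = ω_r¹ ⇒ overall = 112/85 × 46/29 = 5152/2465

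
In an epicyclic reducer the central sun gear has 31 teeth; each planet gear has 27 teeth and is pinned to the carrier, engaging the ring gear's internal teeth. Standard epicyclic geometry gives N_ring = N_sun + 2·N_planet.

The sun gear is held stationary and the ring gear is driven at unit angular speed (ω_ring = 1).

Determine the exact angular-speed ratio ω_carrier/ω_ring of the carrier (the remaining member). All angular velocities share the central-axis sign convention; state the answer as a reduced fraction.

N_ring = 31 + 2·27 = 85
31(ω_s−ω_c) = −85(ω_r−ω_c),  ω_s=0, ω_r=1
31(0−ω_c) = −85(1−ω_c)  ⇒  116ω_c = 85  ⇒  ω_c = 85/116
ω_c/ω_r = 85/116

85/116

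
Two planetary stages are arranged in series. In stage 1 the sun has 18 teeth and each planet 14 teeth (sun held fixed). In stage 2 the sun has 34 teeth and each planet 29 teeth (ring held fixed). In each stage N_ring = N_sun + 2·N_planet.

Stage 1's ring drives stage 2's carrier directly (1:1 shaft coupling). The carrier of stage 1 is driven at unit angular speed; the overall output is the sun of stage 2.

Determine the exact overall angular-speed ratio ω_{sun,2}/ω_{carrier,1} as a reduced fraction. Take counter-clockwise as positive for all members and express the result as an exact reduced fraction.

2016/391

Stage 1: N_ring = 18 + 2·14 = 46
Stage 1: 18(ω_s−ω_c) = −46(ω_r−ω_c),  ω_s=0, ω_c=1
Stage 1: ω_r = 1 − (18/46)(0−1) = 32/23
  ⇒ ω_r¹/ω_c¹ = 32/23
Stage 2: N_ring = 34 + 2·29 = 92
Stage 2: 34(ω_s−ω_c) = −92(ω_r−ω_c),  ω_r=0, ω_c=1
Stage 2: ω_s = 1 − (92/34)(0−1) = 63/17
  ⇒ ω_s²/ω_c² = 63/17
Coupling ω_c² = ω_r¹ ⇒ overall = 32/23 × 63/17 = 2016/391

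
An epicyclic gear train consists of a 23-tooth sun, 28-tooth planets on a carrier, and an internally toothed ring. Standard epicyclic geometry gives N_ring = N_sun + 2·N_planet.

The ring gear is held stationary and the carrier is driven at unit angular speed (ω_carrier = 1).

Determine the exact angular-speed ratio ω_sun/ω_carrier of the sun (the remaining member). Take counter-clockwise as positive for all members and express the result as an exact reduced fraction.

N_ring = 23 + 2·28 = 79
23(ω_s−ω_c) = −79(ω_r−ω_c),  ω_r=0, ω_c=1
ω_s = 1 − (79/23)(0−1) = 102/23
ω_s/ω_c = 102/23

102/23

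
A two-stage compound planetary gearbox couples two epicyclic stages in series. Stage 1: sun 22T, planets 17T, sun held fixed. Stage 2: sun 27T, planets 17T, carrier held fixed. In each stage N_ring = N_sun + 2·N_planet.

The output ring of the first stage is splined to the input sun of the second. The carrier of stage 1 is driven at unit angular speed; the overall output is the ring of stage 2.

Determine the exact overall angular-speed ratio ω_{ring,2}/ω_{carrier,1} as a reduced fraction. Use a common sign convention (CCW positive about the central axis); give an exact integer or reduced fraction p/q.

-1053/1708

Stage 1: N_ring = 22 + 2·17 = 56
Stage 1: 22(ω_s−ω_c) = −56(ω_r−ω_c),  ω_s=0, ω_c=1
Stage 1: ω_r = 1 − (22/56)(0−1) = 39/28
  ⇒ ω_r¹/ω_c¹ = 39/28
Stage 2: N_ring = 27 + 2·17 = 61
Stage 2: 27(ω_s−ω_c) = −61(ω_r−ω_c),  ω_c=0, ω_s=1
Stage 2: ω_r = 0 − (27/61)(1−0) = -27/61
  ⇒ ω_r²/ω_s² = -27/61
Coupling ω_s² = ω_r¹ ⇒ overall = 39/28 × -27/61 = -1053/1708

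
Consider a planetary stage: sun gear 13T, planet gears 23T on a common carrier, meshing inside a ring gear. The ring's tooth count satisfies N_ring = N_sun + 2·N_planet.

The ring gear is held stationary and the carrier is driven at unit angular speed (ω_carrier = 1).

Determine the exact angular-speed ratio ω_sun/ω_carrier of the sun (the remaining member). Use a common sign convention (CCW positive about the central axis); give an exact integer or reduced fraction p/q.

72/13

N_ring = 13 + 2·23 = 59
13(ω_s−ω_c) = −59(ω_r−ω_c),  ω_r=0, ω_c=1
ω_s = 1 − (59/13)(0−1) = 72/13
ω_s/ω_c = 72/13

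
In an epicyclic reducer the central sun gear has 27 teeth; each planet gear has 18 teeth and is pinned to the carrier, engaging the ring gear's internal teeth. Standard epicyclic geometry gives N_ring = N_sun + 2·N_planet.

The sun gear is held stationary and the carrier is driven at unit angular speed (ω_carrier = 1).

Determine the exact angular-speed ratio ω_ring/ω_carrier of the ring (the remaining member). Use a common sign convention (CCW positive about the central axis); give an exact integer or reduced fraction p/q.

N_ring = 27 + 2·18 = 63
27(ω_s−ω_c) = −63(ω_r−ω_c),  ω_s=0, ω_c=1
ω_r = 1 − (27/63)(0−1) = 10/7
ω_r/ω_c = 10/7

10/7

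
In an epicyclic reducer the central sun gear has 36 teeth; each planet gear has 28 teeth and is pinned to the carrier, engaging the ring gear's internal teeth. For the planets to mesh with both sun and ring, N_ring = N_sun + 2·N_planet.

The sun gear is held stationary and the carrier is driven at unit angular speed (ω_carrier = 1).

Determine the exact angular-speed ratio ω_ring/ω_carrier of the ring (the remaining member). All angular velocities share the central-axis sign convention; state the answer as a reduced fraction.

32/23

N_ring = 36 + 2·28 = 92
36(ω_s−ω_c) = −92(ω_r−ω_c),  ω_s=0, ω_c=1
ω_r = 1 − (36/92)(0−1) = 32/23
ω_r/ω_c = 32/23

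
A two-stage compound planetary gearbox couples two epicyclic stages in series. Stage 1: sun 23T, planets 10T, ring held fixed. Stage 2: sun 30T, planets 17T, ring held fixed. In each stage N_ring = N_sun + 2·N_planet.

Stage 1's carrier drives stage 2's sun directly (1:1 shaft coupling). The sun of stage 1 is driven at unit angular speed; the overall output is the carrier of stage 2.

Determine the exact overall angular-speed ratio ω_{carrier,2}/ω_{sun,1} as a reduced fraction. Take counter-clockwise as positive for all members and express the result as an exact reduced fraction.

115/1034

Stage 1: N_ring = 23 + 2·10 = 43
Stage 1: 23(ω_s−ω_c) = −43(ω_r−ω_c),  ω_r=0, ω_s=1
Stage 1: 23(1−ω_c) = −43(0−ω_c)  ⇒  66ω_c = 23  ⇒  ω_c = 23/66
  ⇒ ω_c¹/ω_s¹ = 23/66
Stage 2: N_ring = 30 + 2·17 = 64
Stage 2: 30(ω_s−ω_c) = −64(ω_r−ω_c),  ω_r=0, ω_s=1
Stage 2: 30(1−ω_c) = −64(0−ω_c)  ⇒  94ω_c = 30  ⇒  ω_c = 15/47
  ⇒ ω_c²/ω_s² = 15/47
Coupling ω_s² = ω_c¹ ⇒ overall = 23/66 × 15/47 = 115/1034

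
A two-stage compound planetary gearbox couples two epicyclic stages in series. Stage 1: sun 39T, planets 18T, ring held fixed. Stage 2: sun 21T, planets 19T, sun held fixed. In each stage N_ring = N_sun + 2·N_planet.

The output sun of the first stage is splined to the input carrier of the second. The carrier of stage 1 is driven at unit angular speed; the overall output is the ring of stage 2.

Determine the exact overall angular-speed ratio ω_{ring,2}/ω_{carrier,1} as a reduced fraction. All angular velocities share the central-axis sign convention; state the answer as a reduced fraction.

Stage 1: N_ring = 39 + 2·18 = 75
Stage 1: 39(ω_s−ω_c) = −75(ω_r−ω_c),  ω_r=0, ω_c=1
Stage 1: ω_s = 1 − (75/39)(0−1) = 38/13
  ⇒ ω_s¹/ω_c¹ = 38/13
Stage 2: N_ring = 21 + 2·19 = 59
Stage 2: 21(ω_s−ω_c) = −59(ω_r−ω_c),  ω_s=0, ω_c=1
Stage 2: ω_r = 1 − (21/59)(0−1) = 80/59
  ⇒ ω_r²/ω_c² = 80/59
Coupling ω_c² = ω_s¹ ⇒ overall = 38/13 × 80/59 = 3040/767

3040/767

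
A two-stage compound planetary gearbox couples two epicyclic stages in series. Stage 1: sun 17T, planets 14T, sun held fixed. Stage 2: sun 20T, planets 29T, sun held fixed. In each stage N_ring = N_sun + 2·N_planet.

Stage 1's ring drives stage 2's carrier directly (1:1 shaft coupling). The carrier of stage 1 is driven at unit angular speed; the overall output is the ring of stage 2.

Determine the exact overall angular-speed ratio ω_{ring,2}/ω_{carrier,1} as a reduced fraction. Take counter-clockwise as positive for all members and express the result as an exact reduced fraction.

Stage 1: N_ring = 17 + 2·14 = 45
Stage 1: 17(ω_s−ω_c) = −45(ω_r−ω_c),  ω_s=0, ω_c=1
Stage 1: ω_r = 1 − (17/45)(0−1) = 62/45
  ⇒ ω_r¹/ω_c¹ = 62/45
Stage 2: N_ring = 20 + 2·29 = 78
Stage 2: 20(ω_s−ω_c) = −78(ω_r−ω_c),  ω_s=0, ω_c=1
Stage 2: ω_r = 1 − (20/78)(0−1) = 49/39
  ⇒ ω_r²/ω_c² = 49/39
Coupling ω_c² = ω_r¹ ⇒ overall = 62/45 × 49/39 = 3038/1755

3038/1755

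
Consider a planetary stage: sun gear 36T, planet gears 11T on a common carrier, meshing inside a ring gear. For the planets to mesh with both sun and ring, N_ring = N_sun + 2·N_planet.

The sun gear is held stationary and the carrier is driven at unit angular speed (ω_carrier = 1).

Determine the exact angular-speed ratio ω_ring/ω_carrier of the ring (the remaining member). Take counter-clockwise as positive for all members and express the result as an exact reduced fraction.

N_ring = 36 + 2·11 = 58
36(ω_s−ω_c) = −58(ω_r−ω_c),  ω_s=0, ω_c=1
ω_r = 1 − (36/58)(0−1) = 47/29
ω_r/ω_c = 47/29

47/29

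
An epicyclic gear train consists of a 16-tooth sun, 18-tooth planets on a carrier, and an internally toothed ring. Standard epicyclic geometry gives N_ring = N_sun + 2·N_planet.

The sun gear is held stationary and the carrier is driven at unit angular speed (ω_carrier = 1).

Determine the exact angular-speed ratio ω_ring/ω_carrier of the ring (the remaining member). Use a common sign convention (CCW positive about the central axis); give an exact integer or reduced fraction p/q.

N_ring = 16 + 2·18 = 52
16(ω_s−ω_c) = −52(ω_r−ω_c),  ω_s=0, ω_c=1
ω_r = 1 − (16/52)(0−1) = 17/13
ω_r/ω_c = 17/13

17/13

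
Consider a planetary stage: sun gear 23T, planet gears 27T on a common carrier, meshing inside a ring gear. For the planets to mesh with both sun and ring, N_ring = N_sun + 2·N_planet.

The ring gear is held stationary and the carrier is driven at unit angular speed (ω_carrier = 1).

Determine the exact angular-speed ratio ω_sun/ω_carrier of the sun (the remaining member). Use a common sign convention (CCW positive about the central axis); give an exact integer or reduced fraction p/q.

N_ring = 23 + 2·27 = 77
23(ω_s−ω_c) = −77(ω_r−ω_c),  ω_r=0, ω_c=1
ω_s = 1 − (77/23)(0−1) = 100/23
ω_s/ω_c = 100/23

100/23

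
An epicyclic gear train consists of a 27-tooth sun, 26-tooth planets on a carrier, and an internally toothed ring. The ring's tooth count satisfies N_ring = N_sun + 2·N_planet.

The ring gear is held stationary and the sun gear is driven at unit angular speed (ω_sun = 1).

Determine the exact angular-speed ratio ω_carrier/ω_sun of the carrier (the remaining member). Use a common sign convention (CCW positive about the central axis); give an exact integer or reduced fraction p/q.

N_ring = 27 + 2·26 = 79
27(ω_s−ω_c) = −79(ω_r−ω_c),  ω_r=0, ω_s=1
27(1−ω_c) = −79(0−ω_c)  ⇒  106ω_c = 27  ⇒  ω_c = 27/106
ω_c/ω_s = 27/106

27/106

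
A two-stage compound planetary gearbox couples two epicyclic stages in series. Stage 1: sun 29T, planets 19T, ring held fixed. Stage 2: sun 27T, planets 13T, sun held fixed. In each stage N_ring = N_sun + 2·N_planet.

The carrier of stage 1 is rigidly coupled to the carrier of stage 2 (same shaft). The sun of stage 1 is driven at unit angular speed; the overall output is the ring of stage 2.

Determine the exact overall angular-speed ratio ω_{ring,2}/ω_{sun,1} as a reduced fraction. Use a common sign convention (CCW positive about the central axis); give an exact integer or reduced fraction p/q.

145/318

Stage 1: N_ring = 29 + 2·19 = 67
Stage 1: 29(ω_s−ω_c) = −67(ω_r−ω_c),  ω_r=0, ω_s=1
Stage 1: 29(1−ω_c) = −67(0−ω_c)  ⇒  96ω_c = 29  ⇒  ω_c = 29/96
  ⇒ ω_c¹/ω_s¹ = 29/96
Stage 2: N_ring = 27 + 2·13 = 53
Stage 2: 27(ω_s−ω_c) = −53(ω_r−ω_c),  ω_s=0, ω_c=1
Stage 2: ω_r = 1 − (27/53)(0−1) = 80/53
  ⇒ ω_r²/ω_c² = 80/53
Coupling ω_c² = ω_c¹ ⇒ overall = 29/96 × 80/53 = 145/318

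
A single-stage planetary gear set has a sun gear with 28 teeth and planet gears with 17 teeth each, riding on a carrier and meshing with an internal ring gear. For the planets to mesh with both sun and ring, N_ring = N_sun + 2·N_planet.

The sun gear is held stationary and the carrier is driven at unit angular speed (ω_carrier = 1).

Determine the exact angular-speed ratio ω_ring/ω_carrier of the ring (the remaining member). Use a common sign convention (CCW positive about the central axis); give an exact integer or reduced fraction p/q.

45/31

N_ring = 28 + 2·17 = 62
28(ω_s−ω_c) = −62(ω_r−ω_c),  ω_s=0, ω_c=1
ω_r = 1 − (28/62)(0−1) = 45/31
ω_r/ω_c = 45/31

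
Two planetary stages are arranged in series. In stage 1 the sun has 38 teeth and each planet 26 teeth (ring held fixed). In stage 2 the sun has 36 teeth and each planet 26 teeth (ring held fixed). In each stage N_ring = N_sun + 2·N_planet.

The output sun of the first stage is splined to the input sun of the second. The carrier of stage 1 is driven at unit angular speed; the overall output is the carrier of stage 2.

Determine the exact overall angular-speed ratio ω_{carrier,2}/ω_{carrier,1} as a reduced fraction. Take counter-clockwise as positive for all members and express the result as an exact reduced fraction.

Stage 1: N_ring = 38 + 2·26 = 90
Stage 1: 38(ω_s−ω_c) = −90(ω_r−ω_c),  ω_r=0, ω_c=1
Stage 1: ω_s = 1 − (90/38)(0−1) = 64/19
  ⇒ ω_s¹/ω_c¹ = 64/19
Stage 2: N_ring = 36 + 2·26 = 88
Stage 2: 36(ω_s−ω_c) = −88(ω_r−ω_c),  ω_r=0, ω_s=1
Stage 2: 36(1−ω_c) = −88(0−ω_c)  ⇒  124ω_c = 36  ⇒  ω_c = 9/31
  ⇒ ω_c²/ω_s² = 9/31
Coupling ω_s² = ω_s¹ ⇒ overall = 64/19 × 9/31 = 576/589

576/589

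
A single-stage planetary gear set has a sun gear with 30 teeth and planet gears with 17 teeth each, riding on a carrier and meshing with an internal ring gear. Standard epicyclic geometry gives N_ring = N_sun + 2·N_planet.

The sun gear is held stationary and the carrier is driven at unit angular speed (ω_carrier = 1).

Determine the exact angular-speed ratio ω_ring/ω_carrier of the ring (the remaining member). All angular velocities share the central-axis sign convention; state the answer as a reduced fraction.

N_ring = 30 + 2·17 = 64
30(ω_s−ω_c) = −64(ω_r−ω_c),  ω_s=0, ω_c=1
ω_r = 1 − (30/64)(0−1) = 47/32
ω_r/ω_c = 47/32

47/32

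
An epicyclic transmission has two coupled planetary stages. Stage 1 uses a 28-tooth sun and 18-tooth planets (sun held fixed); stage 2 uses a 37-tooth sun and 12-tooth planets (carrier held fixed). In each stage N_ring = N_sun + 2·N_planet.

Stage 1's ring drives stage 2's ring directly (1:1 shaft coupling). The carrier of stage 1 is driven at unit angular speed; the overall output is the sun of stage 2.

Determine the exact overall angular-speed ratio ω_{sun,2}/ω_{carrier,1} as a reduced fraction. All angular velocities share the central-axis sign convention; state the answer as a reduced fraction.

-1403/592

Stage 1: N_ring = 28 + 2·18 = 64
Stage 1: 28(ω_s−ω_c) = −64(ω_r−ω_c),  ω_s=0, ω_c=1
Stage 1: ω_r = 1 − (28/64)(0−1) = 23/16
  ⇒ ω_r¹/ω_c¹ = 23/16
Stage 2: N_ring = 37 + 2·12 = 61
Stage 2: 37(ω_s−ω_c) = −61(ω_r−ω_c),  ω_c=0, ω_r=1
Stage 2: ω_s = 0 − (61/37)(1−0) = -61/37
  ⇒ ω_s²/ω_r² = -61/37
Coupling ω_r² = ω_r¹ ⇒ overall = 23/16 × -61/37 = -1403/592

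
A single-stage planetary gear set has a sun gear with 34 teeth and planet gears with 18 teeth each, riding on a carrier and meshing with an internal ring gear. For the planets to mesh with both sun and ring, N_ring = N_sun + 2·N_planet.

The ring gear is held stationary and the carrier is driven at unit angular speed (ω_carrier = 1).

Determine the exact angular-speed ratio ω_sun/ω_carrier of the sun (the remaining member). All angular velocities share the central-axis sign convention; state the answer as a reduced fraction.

N_ring = 34 + 2·18 = 70
34(ω_s−ω_c) = −70(ω_r−ω_c),  ω_r=0, ω_c=1
ω_s = 1 − (70/34)(0−1) = 52/17
ω_s/ω_c = 52/17

52/17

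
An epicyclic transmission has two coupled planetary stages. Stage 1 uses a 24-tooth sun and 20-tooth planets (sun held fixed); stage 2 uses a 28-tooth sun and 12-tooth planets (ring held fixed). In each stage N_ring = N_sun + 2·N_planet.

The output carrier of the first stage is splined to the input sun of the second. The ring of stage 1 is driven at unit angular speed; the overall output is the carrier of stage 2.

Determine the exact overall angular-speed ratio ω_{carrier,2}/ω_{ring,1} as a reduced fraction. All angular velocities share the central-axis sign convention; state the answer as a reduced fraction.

14/55

Stage 1: N_ring = 24 + 2·20 = 64
Stage 1: 24(ω_s−ω_c) = −64(ω_r−ω_c),  ω_s=0, ω_r=1
Stage 1: 24(0−ω_c) = −64(1−ω_c)  ⇒  88ω_c = 64  ⇒  ω_c = 8/11
  ⇒ ω_c¹/ω_r¹ = 8/11
Stage 2: N_ring = 28 + 2·12 = 52
Stage 2: 28(ω_s−ω_c) = −52(ω_r−ω_c),  ω_r=0, ω_s=1
Stage 2: 28(1−ω_c) = −52(0−ω_c)  ⇒  80ω_c = 28  ⇒  ω_c = 7/20
  ⇒ ω_c²/ω_s² = 7/20
Coupling ω_s² = ω_c¹ ⇒ overall = 8/11 × 7/20 = 14/55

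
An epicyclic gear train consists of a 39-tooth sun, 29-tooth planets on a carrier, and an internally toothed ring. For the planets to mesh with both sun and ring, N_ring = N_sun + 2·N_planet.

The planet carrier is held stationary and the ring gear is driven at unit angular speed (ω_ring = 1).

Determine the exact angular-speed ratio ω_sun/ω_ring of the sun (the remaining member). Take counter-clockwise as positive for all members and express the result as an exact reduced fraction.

N_ring = 39 + 2·29 = 97
39(ω_s−ω_c) = −97(ω_r−ω_c),  ω_c=0, ω_r=1
ω_s = 0 − (97/39)(1−0) = -97/39
ω_s/ω_r = -97/39

-97/39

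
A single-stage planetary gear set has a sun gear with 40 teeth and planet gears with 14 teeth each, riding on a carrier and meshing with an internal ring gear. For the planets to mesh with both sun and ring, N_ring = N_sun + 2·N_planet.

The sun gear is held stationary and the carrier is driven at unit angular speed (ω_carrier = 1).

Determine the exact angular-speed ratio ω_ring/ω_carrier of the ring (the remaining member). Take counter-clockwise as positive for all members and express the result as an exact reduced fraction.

N_ring = 40 + 2·14 = 68
40(ω_s−ω_c) = −68(ω_r−ω_c),  ω_s=0, ω_c=1
ω_r = 1 − (40/68)(0−1) = 27/17
ω_r/ω_c = 27/17

27/17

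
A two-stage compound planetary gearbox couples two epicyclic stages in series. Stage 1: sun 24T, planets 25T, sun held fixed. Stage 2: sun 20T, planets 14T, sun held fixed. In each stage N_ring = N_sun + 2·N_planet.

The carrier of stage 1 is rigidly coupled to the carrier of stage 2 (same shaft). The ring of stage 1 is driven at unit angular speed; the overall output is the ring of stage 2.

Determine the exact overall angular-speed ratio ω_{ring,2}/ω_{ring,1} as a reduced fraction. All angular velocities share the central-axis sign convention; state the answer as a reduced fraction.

Stage 1: N_ring = 24 + 2·25 = 74
Stage 1: 24(ω_s−ω_c) = −74(ω_r−ω_c),  ω_s=0, ω_r=1
Stage 1: 24(0−ω_c) = −74(1−ω_c)  ⇒  98ω_c = 74  ⇒  ω_c = 37/49
  ⇒ ω_c¹/ω_r¹ = 37/49
Stage 2: N_ring = 20 + 2·14 = 48
Stage 2: 20(ω_s−ω_c) = −48(ω_r−ω_c),  ω_s=0, ω_c=1
Stage 2: ω_r = 1 − (20/48)(0−1) = 17/12
  ⇒ ω_r²/ω_c² = 17/12
Coupling ω_c² = ω_c¹ ⇒ overall = 37/49 × 17/12 = 629/588

629/588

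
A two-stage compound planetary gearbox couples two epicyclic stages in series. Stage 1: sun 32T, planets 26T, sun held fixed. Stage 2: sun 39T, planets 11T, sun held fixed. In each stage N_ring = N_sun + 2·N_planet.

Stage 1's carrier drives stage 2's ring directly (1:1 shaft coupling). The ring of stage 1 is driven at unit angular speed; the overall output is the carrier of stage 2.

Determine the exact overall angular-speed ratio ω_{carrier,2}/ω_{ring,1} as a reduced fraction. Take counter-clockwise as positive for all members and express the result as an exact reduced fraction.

Stage 1: N_ring = 32 + 2·26 = 84
Stage 1: 32(ω_s−ω_c) = −84(ω_r−ω_c),  ω_s=0, ω_r=1
Stage 1: 32(0−ω_c) = −84(1−ω_c)  ⇒  116ω_c = 84  ⇒  ω_c = 21/29
  ⇒ ω_c¹/ω_r¹ = 21/29
Stage 2: N_ring = 39 + 2·11 = 61
Stage 2: 39(ω_s−ω_c) = −61(ω_r−ω_c),  ω_s=0, ω_r=1
Stage 2: 39(0−ω_c) = −61(1−ω_c)  ⇒  100ω_c = 61  ⇒  ω_c = 61/100
  ⇒ ω_c²/ω_r² = 61/100
Coupling ω_r² = ω_c¹ ⇒ overall = 21/29 × 61/100 = 1281/2900

1281/2900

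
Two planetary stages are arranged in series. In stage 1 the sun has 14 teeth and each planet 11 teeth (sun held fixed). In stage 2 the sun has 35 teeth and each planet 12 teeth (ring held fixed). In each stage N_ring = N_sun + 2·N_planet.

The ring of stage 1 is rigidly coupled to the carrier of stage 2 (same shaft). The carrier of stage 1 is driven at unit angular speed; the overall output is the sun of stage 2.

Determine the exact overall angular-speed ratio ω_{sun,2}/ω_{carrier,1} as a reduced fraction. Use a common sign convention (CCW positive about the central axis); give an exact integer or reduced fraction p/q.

235/63

Stage 1: N_ring = 14 + 2·11 = 36
Stage 1: 14(ω_s−ω_c) = −36(ω_r−ω_c),  ω_s=0, ω_c=1
Stage 1: ω_r = 1 − (14/36)(0−1) = 25/18
  ⇒ ω_r¹/ω_c¹ = 25/18
Stage 2: N_ring = 35 + 2·12 = 59
Stage 2: 35(ω_s−ω_c) = −59(ω_r−ω_c),  ω_r=0, ω_c=1
Stage 2: ω_s = 1 − (59/35)(0−1) = 94/35
  ⇒ ω_s²/ω_c² = 94/35
Coupling ω_c² = ω_r¹ ⇒ overall = 25/18 × 94/35 = 235/63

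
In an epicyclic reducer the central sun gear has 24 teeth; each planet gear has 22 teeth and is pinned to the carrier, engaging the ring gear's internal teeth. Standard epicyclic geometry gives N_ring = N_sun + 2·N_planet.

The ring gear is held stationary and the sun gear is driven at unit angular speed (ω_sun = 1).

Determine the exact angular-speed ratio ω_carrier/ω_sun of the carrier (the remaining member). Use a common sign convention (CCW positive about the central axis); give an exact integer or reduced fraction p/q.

6/23

N_ring = 24 + 2·22 = 68
24(ω_s−ω_c) = −68(ω_r−ω_c),  ω_r=0, ω_s=1
24(1−ω_c) = −68(0−ω_c)  ⇒  92ω_c = 24  ⇒  ω_c = 6/23
ω_c/ω_s = 6/23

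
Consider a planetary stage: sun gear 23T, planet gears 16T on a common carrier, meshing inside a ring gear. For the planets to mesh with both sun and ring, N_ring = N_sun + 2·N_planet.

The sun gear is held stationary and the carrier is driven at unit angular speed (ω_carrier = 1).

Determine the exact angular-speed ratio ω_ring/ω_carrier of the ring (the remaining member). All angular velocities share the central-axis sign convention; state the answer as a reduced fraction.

78/55

N_ring = 23 + 2·16 = 55
23(ω_s−ω_c) = −55(ω_r−ω_c),  ω_s=0, ω_c=1
ω_r = 1 − (23/55)(0−1) = 78/55
ω_r/ω_c = 78/55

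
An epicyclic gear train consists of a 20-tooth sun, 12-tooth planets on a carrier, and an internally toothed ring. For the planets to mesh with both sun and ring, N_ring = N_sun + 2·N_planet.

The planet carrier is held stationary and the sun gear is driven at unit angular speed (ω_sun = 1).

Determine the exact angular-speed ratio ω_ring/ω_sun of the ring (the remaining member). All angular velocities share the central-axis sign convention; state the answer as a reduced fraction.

N_ring = 20 + 2·12 = 44
20(ω_s−ω_c) = −44(ω_r−ω_c),  ω_c=0, ω_s=1
ω_r = 0 − (20/44)(1−0) = -5/11
ω_r/ω_s = -5/11

-5/11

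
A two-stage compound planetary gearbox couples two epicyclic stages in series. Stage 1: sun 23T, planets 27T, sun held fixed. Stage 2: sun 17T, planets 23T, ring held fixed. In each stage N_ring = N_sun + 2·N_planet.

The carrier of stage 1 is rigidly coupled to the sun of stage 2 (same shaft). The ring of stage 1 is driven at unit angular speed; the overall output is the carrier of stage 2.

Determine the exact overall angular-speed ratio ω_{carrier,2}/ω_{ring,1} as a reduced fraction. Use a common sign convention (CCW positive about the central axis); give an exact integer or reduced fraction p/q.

1309/8000

Stage 1: N_ring = 23 + 2·27 = 77
Stage 1: 23(ω_s−ω_c) = −77(ω_r−ω_c),  ω_s=0, ω_r=1
Stage 1: 23(0−ω_c) = −77(1−ω_c)  ⇒  100ω_c = 77  ⇒  ω_c = 77/100
  ⇒ ω_c¹/ω_r¹ = 77/100
Stage 2: N_ring = 17 + 2·23 = 63
Stage 2: 17(ω_s−ω_c) = −63(ω_r−ω_c),  ω_r=0, ω_s=1
Stage 2: 17(1−ω_c) = −63(0−ω_c)  ⇒  80ω_c = 17  ⇒  ω_c = 17/80
  ⇒ ω_c²/ω_s² = 17/80
Coupling ω_s² = ω_c¹ ⇒ overall = 77/100 × 17/80 = 1309/8000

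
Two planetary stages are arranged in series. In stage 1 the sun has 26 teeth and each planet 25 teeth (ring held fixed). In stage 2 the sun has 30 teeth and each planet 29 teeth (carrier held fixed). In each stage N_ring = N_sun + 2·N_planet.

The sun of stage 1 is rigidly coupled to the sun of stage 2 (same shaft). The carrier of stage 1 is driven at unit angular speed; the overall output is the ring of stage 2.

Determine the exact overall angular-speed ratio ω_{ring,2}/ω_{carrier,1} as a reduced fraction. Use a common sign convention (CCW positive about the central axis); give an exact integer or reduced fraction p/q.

-765/572

Stage 1: N_ring = 26 + 2·25 = 76
Stage 1: 26(ω_s−ω_c) = −76(ω_r−ω_c),  ω_r=0, ω_c=1
Stage 1: ω_s = 1 − (76/26)(0−1) = 51/13
  ⇒ ω_s¹/ω_c¹ = 51/13
Stage 2: N_ring = 30 + 2·29 = 88
Stage 2: 30(ω_s−ω_c) = −88(ω_r−ω_c),  ω_c=0, ω_s=1
Stage 2: ω_r = 0 − (30/88)(1−0) = -15/44
  ⇒ ω_r²/ω_s² = -15/44
Coupling ω_s² = ω_s¹ ⇒ overall = 51/13 × -15/44 = -765/572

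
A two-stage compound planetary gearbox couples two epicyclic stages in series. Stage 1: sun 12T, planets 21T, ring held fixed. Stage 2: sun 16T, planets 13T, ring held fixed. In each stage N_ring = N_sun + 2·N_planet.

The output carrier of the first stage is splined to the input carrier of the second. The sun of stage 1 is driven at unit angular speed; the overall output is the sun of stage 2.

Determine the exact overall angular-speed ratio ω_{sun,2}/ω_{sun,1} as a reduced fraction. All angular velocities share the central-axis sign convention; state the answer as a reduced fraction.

Stage 1: N_ring = 12 + 2·21 = 54
Stage 1: 12(ω_s−ω_c) = −54(ω_r−ω_c),  ω_r=0, ω_s=1
Stage 1: 12(1−ω_c) = −54(0−ω_c)  ⇒  66ω_c = 12  ⇒  ω_c = 2/11
  ⇒ ω_c¹/ω_s¹ = 2/11
Stage 2: N_ring = 16 + 2·13 = 42
Stage 2: 16(ω_s−ω_c) = −42(ω_r−ω_c),  ω_r=0, ω_c=1
Stage 2: ω_s = 1 − (42/16)(0−1) = 29/8
  ⇒ ω_s²/ω_c² = 29/8
Coupling ω_c² = ω_c¹ ⇒ overall = 2/11 × 29/8 = 29/44

29/44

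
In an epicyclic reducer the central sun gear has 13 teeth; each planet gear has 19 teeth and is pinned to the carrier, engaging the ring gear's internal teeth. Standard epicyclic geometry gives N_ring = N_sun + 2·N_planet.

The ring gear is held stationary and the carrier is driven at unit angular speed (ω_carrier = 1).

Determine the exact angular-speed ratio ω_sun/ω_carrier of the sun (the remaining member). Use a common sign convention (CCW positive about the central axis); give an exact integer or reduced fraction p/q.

64/13

N_ring = 13 + 2·19 = 51
13(ω_s−ω_c) = −51(ω_r−ω_c),  ω_r=0, ω_c=1
ω_s = 1 − (51/13)(0−1) = 64/13
ω_s/ω_c = 64/13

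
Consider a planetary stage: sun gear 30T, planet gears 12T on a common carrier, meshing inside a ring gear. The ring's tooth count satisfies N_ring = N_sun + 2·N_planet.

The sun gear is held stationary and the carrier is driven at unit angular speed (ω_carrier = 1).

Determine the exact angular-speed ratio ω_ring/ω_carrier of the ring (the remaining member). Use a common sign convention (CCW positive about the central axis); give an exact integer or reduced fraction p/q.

14/9

N_ring = 30 + 2·12 = 54
30(ω_s−ω_c) = −54(ω_r−ω_c),  ω_s=0, ω_c=1
ω_r = 1 − (30/54)(0−1) = 14/9
ω_r/ω_c = 14/9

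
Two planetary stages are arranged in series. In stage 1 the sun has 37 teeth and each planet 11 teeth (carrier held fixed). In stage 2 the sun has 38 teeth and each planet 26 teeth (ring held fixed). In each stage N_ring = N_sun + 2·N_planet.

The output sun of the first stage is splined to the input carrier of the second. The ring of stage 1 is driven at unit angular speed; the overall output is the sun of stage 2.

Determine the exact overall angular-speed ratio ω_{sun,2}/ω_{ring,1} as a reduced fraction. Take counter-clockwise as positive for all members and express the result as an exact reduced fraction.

-3776/703

Stage 1: N_ring = 37 + 2·11 = 59
Stage 1: 37(ω_s−ω_c) = −59(ω_r−ω_c),  ω_c=0, ω_r=1
Stage 1: ω_s = 0 − (59/37)(1−0) = -59/37
  ⇒ ω_s¹/ω_r¹ = -59/37
Stage 2: N_ring = 38 + 2·26 = 90
Stage 2: 38(ω_s−ω_c) = −90(ω_r−ω_c),  ω_r=0, ω_c=1
Stage 2: ω_s = 1 − (90/38)(0−1) = 64/19
  ⇒ ω_s²/ω_c² = 64/19
Coupling ω_c² = ω_s¹ ⇒ overall = -59/37 × 64/19 = -3776/703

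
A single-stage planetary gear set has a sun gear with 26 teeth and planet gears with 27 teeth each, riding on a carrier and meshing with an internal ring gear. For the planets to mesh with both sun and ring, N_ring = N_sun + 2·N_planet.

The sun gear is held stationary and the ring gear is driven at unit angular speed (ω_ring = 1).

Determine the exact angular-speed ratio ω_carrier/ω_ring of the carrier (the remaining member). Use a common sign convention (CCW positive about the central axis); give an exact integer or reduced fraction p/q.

N_ring = 26 + 2·27 = 80
26(ω_s−ω_c) = −80(ω_r−ω_c),  ω_s=0, ω_r=1
26(0−ω_c) = −80(1−ω_c)  ⇒  106ω_c = 80  ⇒  ω_c = 40/53
ω_c/ω_r = 40/53

40/53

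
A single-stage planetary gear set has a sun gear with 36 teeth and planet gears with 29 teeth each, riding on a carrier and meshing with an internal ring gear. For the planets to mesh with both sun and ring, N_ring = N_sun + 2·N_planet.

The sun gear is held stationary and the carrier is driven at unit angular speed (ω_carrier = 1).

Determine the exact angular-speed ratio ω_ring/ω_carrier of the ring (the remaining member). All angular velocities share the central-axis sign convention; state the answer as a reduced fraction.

N_ring = 36 + 2·29 = 94
36(ω_s−ω_c) = −94(ω_r−ω_c),  ω_s=0, ω_c=1
ω_r = 1 − (36/94)(0−1) = 65/47
ω_r/ω_c = 65/47

65/47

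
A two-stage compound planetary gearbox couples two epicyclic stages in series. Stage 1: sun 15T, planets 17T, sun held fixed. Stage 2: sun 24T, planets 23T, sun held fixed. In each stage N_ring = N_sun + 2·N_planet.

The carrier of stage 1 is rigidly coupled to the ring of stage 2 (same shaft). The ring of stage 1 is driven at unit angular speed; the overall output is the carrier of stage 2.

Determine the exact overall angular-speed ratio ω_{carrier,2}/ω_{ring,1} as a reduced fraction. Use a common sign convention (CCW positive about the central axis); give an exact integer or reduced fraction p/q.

Stage 1: N_ring = 15 + 2·17 = 49
Stage 1: 15(ω_s−ω_c) = −49(ω_r−ω_c),  ω_s=0, ω_r=1
Stage 1: 15(0−ω_c) = −49(1−ω_c)  ⇒  64ω_c = 49  ⇒  ω_c = 49/64
  ⇒ ω_c¹/ω_r¹ = 49/64
Stage 2: N_ring = 24 + 2·23 = 70
Stage 2: 24(ω_s−ω_c) = −70(ω_r−ω_c),  ω_s=0, ω_r=1
Stage 2: 24(0−ω_c) = −70(1−ω_c)  ⇒  94ω_c = 70  ⇒  ω_c = 35/47
  ⇒ ω_c²/ω_r² = 35/47
Coupling ω_r² = ω_c¹ ⇒ overall = 49/64 × 35/47 = 1715/3008

1715/3008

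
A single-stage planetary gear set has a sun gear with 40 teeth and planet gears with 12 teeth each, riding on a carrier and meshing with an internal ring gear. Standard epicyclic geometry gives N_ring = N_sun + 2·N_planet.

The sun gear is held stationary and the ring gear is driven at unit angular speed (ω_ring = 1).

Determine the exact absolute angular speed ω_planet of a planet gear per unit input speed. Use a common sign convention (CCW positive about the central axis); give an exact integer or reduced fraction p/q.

8/3

N_ring = 40 + 2·12 = 64
40(ω_s−ω_c) = −64(ω_r−ω_c),  ω_s=0, ω_r=1
40(0−ω_c) = −64(1−ω_c)  ⇒  104ω_c = 64  ⇒  ω_c = 8/13
sun–planet: 40·(0−8/13) = −12·(ω_p−ω_c)  ⇒  ω_p−ω_c = −(40/12)·(-8/13) = 80/39
ω_p = 8/13 + 80/39 = 8/3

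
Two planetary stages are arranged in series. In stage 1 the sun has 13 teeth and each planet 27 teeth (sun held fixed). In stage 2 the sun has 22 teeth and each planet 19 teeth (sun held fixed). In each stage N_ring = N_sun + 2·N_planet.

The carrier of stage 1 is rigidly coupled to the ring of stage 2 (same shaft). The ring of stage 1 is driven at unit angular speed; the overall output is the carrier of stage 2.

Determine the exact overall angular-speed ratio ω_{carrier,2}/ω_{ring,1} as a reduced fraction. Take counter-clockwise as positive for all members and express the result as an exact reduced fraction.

201/328

Stage 1: N_ring = 13 + 2·27 = 67
Stage 1: 13(ω_s−ω_c) = −67(ω_r−ω_c),  ω_s=0, ω_r=1
Stage 1: 13(0−ω_c) = −67(1−ω_c)  ⇒  80ω_c = 67  ⇒  ω_c = 67/80
  ⇒ ω_c¹/ω_r¹ = 67/80
Stage 2: N_ring = 22 + 2·19 = 60
Stage 2: 22(ω_s−ω_c) = −60(ω_r−ω_c),  ω_s=0, ω_r=1
Stage 2: 22(0−ω_c) = −60(1−ω_c)  ⇒  82ω_c = 60  ⇒  ω_c = 30/41
  ⇒ ω_c²/ω_r² = 30/41
Coupling ω_r² = ω_c¹ ⇒ overall = 67/80 × 30/41 = 201/328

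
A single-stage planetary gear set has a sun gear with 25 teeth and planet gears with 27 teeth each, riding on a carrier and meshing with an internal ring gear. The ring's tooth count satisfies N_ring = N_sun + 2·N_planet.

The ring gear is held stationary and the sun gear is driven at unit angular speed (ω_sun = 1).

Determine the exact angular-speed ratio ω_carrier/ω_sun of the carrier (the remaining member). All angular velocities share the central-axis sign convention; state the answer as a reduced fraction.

25/104

N_ring = 25 + 2·27 = 79
25(ω_s−ω_c) = −79(ω_r−ω_c),  ω_r=0, ω_s=1
25(1−ω_c) = −79(0−ω_c)  ⇒  104ω_c = 25  ⇒  ω_c = 25/104
ω_c/ω_s = 25/104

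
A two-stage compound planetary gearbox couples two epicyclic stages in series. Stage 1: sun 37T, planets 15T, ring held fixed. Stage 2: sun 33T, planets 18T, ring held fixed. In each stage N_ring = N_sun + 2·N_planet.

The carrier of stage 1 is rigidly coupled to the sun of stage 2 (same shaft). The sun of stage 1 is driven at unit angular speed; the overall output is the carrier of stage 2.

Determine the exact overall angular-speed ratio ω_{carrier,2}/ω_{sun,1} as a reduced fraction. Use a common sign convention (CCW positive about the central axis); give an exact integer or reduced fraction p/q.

Stage 1: N_ring = 37 + 2·15 = 67
Stage 1: 37(ω_s−ω_c) = −67(ω_r−ω_c),  ω_r=0, ω_s=1
Stage 1: 37(1−ω_c) = −67(0−ω_c)  ⇒  104ω_c = 37  ⇒  ω_c = 37/104
  ⇒ ω_c¹/ω_s¹ = 37/104
Stage 2: N_ring = 33 + 2·18 = 69
Stage 2: 33(ω_s−ω_c) = −69(ω_r−ω_c),  ω_r=0, ω_s=1
Stage 2: 33(1−ω_c) = −69(0−ω_c)  ⇒  102ω_c = 33  ⇒  ω_c = 11/34
  ⇒ ω_c²/ω_s² = 11/34
Coupling ω_s² = ω_c¹ ⇒ overall = 37/104 × 11/34 = 407/3536

407/3536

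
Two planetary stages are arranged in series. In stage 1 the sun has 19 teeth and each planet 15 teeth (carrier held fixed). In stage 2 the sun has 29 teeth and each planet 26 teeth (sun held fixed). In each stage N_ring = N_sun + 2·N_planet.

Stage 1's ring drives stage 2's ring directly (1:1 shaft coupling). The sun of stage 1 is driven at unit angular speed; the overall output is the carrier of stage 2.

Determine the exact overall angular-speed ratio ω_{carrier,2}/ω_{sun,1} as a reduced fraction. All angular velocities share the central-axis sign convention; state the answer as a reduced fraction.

Stage 1: N_ring = 19 + 2·15 = 49
Stage 1: 19(ω_s−ω_c) = −49(ω_r−ω_c),  ω_c=0, ω_s=1
Stage 1: ω_r = 0 − (19/49)(1−0) = -19/49
  ⇒ ω_r¹/ω_s¹ = -19/49
Stage 2: N_ring = 29 + 2·26 = 81
Stage 2: 29(ω_s−ω_c) = −81(ω_r−ω_c),  ω_s=0, ω_r=1
Stage 2: 29(0−ω_c) = −81(1−ω_c)  ⇒  110ω_c = 81  ⇒  ω_c = 81/110
  ⇒ ω_c²/ω_r² = 81/110
Coupling ω_r² = ω_r¹ ⇒ overall = -19/49 × 81/110 = -1539/5390

-1539/5390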